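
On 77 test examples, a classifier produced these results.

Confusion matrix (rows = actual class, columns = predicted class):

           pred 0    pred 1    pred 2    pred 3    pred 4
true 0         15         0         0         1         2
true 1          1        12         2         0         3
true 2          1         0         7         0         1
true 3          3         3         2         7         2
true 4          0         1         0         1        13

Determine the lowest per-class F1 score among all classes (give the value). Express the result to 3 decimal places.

0.538

Per-class F1 score (2·TP/(2·TP+FP+FN)):
  0: TP=15, FP=1+1+3+0=5, FN=0+0+1+2=3 → 30/38 = 0.7895
  1: TP=12, FP=0+0+3+1=4, FN=1+2+0+3=6 → 24/34 = 0.7059
  2: TP=7, FP=0+2+2+0=4, FN=1+0+0+1=2 → 14/20 = 0.7000
  3: TP=7, FP=1+0+0+1=2, FN=3+3+2+2=10 → 14/26 = 0.5385
  4: TP=13, FP=2+3+1+2=8, FN=0+1+0+1=2 → 26/36 = 0.7222
Lowest is class '3' with F1 score = 0.538.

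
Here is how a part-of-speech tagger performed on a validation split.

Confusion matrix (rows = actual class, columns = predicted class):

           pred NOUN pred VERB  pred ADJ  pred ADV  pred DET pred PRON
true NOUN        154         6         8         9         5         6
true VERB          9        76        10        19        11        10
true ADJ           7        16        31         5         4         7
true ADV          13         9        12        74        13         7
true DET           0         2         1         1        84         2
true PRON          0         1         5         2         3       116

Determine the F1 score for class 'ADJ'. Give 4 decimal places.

0.4526

F1 score = 2·TP/(2·TP+FP+FN).
ADJ: TP=31, FP=8+10+12+1+5=36, FN=7+16+5+4+7=39 → 62/137 = 0.45255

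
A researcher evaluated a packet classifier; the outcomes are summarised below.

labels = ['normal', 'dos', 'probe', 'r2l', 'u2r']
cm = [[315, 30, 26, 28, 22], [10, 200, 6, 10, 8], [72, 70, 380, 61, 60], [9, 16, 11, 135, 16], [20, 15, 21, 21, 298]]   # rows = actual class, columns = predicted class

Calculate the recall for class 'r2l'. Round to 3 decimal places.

0.722

One-vs-rest for 'r2l': TP = diagonal; FP = other classes predicted 'r2l'; FN = 'r2l' predicted as other.
recall = TP/(TP+FN).
r2l: TP=135, FN=9+16+11+16=52 → 135/187 = 0.7219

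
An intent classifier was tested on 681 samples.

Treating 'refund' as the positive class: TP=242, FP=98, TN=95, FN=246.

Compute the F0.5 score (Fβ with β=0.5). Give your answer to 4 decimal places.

Fβ = (1+β²)·TP / ((1+β²)·TP + β²·FN + FP), with β²=1/4
= 1.25·242 / (1.25·242 + 0.25·246 + 98) = 0.6548

0.6548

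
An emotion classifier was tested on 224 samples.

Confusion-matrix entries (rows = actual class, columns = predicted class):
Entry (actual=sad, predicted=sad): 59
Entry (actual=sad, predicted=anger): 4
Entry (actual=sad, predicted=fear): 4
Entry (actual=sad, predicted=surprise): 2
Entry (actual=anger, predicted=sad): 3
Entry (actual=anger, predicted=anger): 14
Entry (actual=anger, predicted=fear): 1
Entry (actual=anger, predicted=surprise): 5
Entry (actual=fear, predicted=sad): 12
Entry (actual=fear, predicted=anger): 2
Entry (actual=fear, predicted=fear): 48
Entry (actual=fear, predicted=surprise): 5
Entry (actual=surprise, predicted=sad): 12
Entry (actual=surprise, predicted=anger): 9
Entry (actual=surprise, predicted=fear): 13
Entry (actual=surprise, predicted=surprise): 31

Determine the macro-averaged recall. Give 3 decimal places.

Per-class recall (TP/(TP+FN)):
  sad: TP=59, FN=4+4+2=10 → 59/69 = 0.8551
  anger: TP=14, FN=3+1+5=9 → 14/23 = 0.6087
  fear: TP=48, FN=12+2+5=19 → 48/67 = 0.7164
  surprise: TP=31, FN=12+9+13=34 → 31/65 = 0.4769
Macro-recall = mean = (0.8551 + 0.6087 + 0.7164 + 0.4769) / 4 = 0.664

0.664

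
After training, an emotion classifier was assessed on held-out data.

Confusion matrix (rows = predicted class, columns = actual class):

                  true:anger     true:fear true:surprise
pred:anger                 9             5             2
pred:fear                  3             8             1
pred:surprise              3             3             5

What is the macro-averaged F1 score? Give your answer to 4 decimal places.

Per-class F1 score (2·TP/(2·TP+FP+FN)):
  anger: TP=9, FP=5+2=7, FN=3+3=6 → 18/31 = 0.58065
  fear: TP=8, FP=3+1=4, FN=5+3=8 → 16/28 = 0.57143
  surprise: TP=5, FP=3+3=6, FN=2+1=3 → 10/19 = 0.52632
Macro-F1 score = mean = (0.58065 + 0.57143 + 0.52632) / 3 = 0.5595

0.5595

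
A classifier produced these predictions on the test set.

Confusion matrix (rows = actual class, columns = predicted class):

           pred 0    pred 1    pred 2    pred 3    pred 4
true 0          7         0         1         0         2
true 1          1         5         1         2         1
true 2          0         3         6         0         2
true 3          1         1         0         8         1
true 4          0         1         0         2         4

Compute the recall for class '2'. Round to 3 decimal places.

Treat '2' as positive and all other classes as negative.
recall = TP/(TP+FN).
2: TP=6, FN=0+3+0+2=5 → 6/11 = 0.5455

0.545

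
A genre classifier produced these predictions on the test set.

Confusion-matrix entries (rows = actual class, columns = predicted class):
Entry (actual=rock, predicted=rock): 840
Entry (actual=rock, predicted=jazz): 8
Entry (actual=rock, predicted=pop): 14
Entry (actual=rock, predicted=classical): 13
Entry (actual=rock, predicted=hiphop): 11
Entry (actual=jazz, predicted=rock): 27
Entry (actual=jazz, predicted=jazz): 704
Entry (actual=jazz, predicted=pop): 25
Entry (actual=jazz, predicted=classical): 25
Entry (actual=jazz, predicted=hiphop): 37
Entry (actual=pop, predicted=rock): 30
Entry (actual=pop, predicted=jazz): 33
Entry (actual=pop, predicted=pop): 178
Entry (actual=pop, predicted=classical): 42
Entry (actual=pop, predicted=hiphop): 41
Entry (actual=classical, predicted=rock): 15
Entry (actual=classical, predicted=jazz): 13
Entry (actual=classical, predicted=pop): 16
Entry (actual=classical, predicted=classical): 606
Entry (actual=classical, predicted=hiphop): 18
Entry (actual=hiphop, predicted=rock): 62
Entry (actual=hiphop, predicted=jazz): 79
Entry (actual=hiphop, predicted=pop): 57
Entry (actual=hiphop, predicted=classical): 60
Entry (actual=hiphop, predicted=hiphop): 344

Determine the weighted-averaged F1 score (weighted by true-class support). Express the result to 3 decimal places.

Per-class F1 score (2·TP/(2·TP+FP+FN)):
  rock: TP=840, FP=27+30+15+62=134, FN=8+14+13+11=46 → 1680/1860 = 0.9032
  jazz: TP=704, FP=8+33+13+79=133, FN=27+25+25+37=114 → 1408/1655 = 0.8508
  pop: TP=178, FP=14+25+16+57=112, FN=30+33+42+41=146 → 356/614 = 0.5798
  classical: TP=606, FP=13+25+42+60=140, FN=15+13+16+18=62 → 1212/1414 = 0.8571
  hiphop: TP=344, FP=11+37+41+18=107, FN=62+79+57+60=258 → 688/1053 = 0.6534
Weighted-F1 score = Σ (supportᵢ/N)·F1 scoreᵢ with N=3298: (886/3298)·0.9032 + (818/3298)·0.8508 + (324/3298)·0.5798 + (668/3298)·0.8571 + (602/3298)·0.6534 = 0.803

0.803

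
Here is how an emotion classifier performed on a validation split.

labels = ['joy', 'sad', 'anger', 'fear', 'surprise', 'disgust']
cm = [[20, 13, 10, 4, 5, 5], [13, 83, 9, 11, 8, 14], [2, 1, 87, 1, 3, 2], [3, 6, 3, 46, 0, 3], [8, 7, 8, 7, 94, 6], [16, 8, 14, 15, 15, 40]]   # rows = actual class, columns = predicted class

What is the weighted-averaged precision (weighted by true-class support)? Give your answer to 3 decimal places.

Per-class precision (TP/(TP+FP)):
  joy: TP=20, FP=13+2+3+8+16=42 → 20/62 = 0.3226
  sad: TP=83, FP=13+1+6+7+8=35 → 83/118 = 0.7034
  anger: TP=87, FP=10+9+3+8+14=44 → 87/131 = 0.6641
  fear: TP=46, FP=4+11+1+7+15=38 → 46/84 = 0.5476
  surprise: TP=94, FP=5+8+3+0+15=31 → 94/125 = 0.7520
  disgust: TP=40, FP=5+14+2+3+6=30 → 40/70 = 0.5714
Weighted-precision = Σ (supportᵢ/N)·precisionᵢ with N=590: (57/590)·0.3226 + (138/590)·0.7034 + (96/590)·0.6641 + (61/590)·0.5476 + (130/590)·0.7520 + (108/590)·0.5714 = 0.631

0.631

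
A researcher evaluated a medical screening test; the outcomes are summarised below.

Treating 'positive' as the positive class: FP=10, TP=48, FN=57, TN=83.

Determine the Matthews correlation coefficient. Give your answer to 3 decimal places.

MCC = (TP·TN − FP·FN) / √((TP+FP)(TP+FN)(TN+FP)(TN+FN))
Numerator = 48·83 − 10·57 = 3414
Denominator = √(58·105·93·140) = √79291800 = 8904.5943
MCC = 3414 / 8904.5943 = 0.383

0.383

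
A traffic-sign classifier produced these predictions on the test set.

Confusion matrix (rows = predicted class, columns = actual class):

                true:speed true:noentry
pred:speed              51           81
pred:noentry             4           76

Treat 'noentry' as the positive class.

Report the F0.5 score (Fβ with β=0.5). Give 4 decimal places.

Fβ = (1+β²)·TP / ((1+β²)·TP + β²·FN + FP), with β²=1/4
= 1.25·76 / (1.25·76 + 0.25·81 + 4) = 0.7966

0.7966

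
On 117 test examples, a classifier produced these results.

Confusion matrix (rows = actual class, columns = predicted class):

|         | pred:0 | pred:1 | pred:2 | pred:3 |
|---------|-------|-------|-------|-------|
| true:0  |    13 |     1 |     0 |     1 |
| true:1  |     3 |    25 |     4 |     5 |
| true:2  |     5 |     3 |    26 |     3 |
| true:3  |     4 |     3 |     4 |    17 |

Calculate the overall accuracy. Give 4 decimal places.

Accuracy = trace / total = (13+25+26+17=81) / 117 = 81/117 = 0.6923

0.6923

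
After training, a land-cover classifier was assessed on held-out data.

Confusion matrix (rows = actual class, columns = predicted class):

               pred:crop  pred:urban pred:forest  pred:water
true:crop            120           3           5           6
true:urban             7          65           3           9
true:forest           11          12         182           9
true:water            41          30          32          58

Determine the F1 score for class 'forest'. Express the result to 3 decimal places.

0.835

F1 score = 2·TP/(2·TP+FP+FN).
forest: TP=182, FP=5+3+32=40, FN=11+12+9=32 → 364/436 = 0.8349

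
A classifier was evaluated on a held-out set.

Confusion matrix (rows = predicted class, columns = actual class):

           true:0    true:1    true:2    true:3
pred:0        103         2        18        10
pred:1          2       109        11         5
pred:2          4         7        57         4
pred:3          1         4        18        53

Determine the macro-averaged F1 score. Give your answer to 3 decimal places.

0.772

Per-class F1 score (2·TP/(2·TP+FP+FN)):
  0: TP=103, FP=2+18+10=30, FN=2+4+1=7 → 206/243 = 0.8477
  1: TP=109, FP=2+11+5=18, FN=2+7+4=13 → 218/249 = 0.8755
  2: TP=57, FP=4+7+4=15, FN=18+11+18=47 → 114/176 = 0.6477
  3: TP=53, FP=1+4+18=23, FN=10+5+4=19 → 106/148 = 0.7162
Macro-F1 score = mean = (0.8477 + 0.8755 + 0.6477 + 0.7162) / 4 = 0.772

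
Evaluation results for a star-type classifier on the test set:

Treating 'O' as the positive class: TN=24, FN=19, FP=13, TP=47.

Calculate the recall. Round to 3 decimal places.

0.712

Recall = TP/(TP+FN) = 47/(47+19) = 47/66 = 0.712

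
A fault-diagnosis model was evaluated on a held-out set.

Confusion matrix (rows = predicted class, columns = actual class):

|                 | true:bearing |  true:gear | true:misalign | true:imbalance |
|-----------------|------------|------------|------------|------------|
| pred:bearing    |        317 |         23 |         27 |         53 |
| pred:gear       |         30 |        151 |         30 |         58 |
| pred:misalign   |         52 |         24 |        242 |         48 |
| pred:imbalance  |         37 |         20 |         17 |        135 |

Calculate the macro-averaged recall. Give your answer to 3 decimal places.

0.661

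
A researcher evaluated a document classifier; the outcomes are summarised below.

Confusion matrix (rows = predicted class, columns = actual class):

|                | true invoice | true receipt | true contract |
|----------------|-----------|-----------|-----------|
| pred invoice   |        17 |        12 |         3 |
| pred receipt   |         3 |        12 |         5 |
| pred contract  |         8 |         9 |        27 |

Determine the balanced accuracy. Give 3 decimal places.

0.581

Balanced accuracy = mean of per-class recall.
  invoice: recall = 17/28 = 0.6071
  receipt: recall = 12/33 = 0.3636
  contract: recall = 27/35 = 0.7714
Mean = (0.6071 + 0.3636 + 0.7714) / 3 = 0.581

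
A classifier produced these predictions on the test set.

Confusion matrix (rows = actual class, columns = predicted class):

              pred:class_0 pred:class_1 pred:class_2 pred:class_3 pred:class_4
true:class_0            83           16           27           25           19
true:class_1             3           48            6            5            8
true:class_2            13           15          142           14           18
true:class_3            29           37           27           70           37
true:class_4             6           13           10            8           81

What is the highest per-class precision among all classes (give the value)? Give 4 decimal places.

Per-class precision (TP/(TP+FP)):
  class_0: TP=83, FP=3+13+29+6=51 → 83/134 = 0.61940
  class_1: TP=48, FP=16+15+37+13=81 → 48/129 = 0.37209
  class_2: TP=142, FP=27+6+27+10=70 → 142/212 = 0.66981
  class_3: TP=70, FP=25+5+14+8=52 → 70/122 = 0.57377
  class_4: TP=81, FP=19+8+18+37=82 → 81/163 = 0.49693
Highest is class 'class_2' with precision = 0.6698.

0.6698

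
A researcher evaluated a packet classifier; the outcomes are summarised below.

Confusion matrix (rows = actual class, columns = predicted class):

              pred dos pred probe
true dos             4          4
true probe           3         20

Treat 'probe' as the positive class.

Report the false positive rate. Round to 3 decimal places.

FPR = FP/(FP+TN) = 4/(4+4) = 0.500

0.500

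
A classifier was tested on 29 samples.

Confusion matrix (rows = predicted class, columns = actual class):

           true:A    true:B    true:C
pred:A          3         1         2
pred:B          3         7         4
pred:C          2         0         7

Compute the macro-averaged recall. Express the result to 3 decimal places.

Per-class recall (TP/(TP+FN)):
  A: TP=3, FN=3+2=5 → 3/8 = 0.3750
  B: TP=7, FN=1+0=1 → 7/8 = 0.8750
  C: TP=7, FN=2+4=6 → 7/13 = 0.5385
Macro-recall = mean = (0.3750 + 0.8750 + 0.5385) / 3 = 0.596

0.596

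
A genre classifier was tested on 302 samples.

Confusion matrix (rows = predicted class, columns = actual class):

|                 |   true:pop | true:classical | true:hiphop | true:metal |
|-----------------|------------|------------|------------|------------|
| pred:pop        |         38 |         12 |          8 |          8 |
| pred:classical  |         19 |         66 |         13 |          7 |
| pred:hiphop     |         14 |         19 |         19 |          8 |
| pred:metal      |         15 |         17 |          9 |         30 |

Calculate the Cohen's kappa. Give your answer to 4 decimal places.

0.3269

Observed agreement pₒ = trace/N = 153/302 = 0.50662
Expected agreement pₑ = Σ (rowᵢ·colᵢ)/N² = (86·66 + 114·105 + 49·60 + 53·71)/302² = 0.26697
κ = (pₒ − pₑ)/(1 − pₑ) = (0.50662 − 0.26697)/(1 − 0.26697) = 0.3269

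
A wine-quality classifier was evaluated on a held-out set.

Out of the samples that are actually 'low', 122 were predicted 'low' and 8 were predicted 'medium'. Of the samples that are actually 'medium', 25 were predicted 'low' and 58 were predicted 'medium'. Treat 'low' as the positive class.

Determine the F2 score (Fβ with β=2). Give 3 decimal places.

Fβ = (1+β²)·TP / ((1+β²)·TP + β²·FN + FP), with β²=4
= 5·122 / (5·122 + 4·8 + 25) = 0.915

0.915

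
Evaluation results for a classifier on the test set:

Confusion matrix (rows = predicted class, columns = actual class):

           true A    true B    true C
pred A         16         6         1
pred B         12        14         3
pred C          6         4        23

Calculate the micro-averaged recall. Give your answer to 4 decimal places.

Micro-averaging pools counts across classes: ΣTP=53, ΣFP=32, ΣFN=32.
Micro-recall = TP/(TP+FN) on pooled counts = 0.6235 (equals overall accuracy in single-label multiclass).

0.6235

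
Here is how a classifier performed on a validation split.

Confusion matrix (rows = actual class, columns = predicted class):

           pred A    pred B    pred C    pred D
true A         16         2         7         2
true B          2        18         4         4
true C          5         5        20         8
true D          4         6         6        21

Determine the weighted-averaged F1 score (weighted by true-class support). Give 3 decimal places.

Per-class F1 score (2·TP/(2·TP+FP+FN)):
  A: TP=16, FP=2+5+4=11, FN=2+7+2=11 → 32/54 = 0.5926
  B: TP=18, FP=2+5+6=13, FN=2+4+4=10 → 36/59 = 0.6102
  C: TP=20, FP=7+4+6=17, FN=5+5+8=18 → 40/75 = 0.5333
  D: TP=21, FP=2+4+8=14, FN=4+6+6=16 → 42/72 = 0.5833
Weighted-F1 score = Σ (supportᵢ/N)·F1 scoreᵢ with N=130: (27/130)·0.5926 + (28/130)·0.6102 + (38/130)·0.5333 + (37/130)·0.5833 = 0.576

0.576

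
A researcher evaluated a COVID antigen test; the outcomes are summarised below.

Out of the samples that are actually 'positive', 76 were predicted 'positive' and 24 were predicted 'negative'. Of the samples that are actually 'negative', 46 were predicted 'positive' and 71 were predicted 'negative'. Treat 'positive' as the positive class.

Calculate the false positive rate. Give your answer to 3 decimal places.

FPR = FP/(FP+TN) = 46/(46+71) = 0.393

0.393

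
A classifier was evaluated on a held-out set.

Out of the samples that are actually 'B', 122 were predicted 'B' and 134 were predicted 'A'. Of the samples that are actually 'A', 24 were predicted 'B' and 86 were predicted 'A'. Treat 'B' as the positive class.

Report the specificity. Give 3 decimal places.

Specificity = TN/(TN+FP) = 86/(86+24) = 0.782

0.782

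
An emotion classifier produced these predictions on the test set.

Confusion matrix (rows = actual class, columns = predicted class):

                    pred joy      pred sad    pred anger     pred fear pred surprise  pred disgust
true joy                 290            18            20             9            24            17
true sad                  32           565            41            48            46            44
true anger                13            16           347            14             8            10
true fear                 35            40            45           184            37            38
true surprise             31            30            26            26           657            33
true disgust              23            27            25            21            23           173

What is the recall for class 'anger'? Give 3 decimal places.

One-vs-rest for 'anger': TP = diagonal; FP = other classes predicted 'anger'; FN = 'anger' predicted as other.
recall = TP/(TP+FN).
anger: TP=347, FN=13+16+14+8+10=61 → 347/408 = 0.8505

0.850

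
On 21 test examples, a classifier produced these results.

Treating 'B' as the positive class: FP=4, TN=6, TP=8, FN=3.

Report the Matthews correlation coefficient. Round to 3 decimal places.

MCC = (TP·TN − FP·FN) / √((TP+FP)(TP+FN)(TN+FP)(TN+FN))
Numerator = 8·6 − 4·3 = 36
Denominator = √(12·11·10·9) = √11880 = 108.9954
MCC = 36 / 108.9954 = 0.330

0.330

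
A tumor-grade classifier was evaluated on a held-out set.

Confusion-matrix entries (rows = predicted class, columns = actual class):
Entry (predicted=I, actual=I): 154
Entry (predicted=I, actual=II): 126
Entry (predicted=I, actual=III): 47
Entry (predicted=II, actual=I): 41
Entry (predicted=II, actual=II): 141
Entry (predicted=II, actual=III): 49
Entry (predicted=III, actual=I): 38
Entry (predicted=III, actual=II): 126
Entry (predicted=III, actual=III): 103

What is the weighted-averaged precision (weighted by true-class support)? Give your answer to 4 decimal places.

0.5168

Per-class precision (TP/(TP+FP)):
  I: TP=154, FP=126+47=173 → 154/327 = 0.47095
  II: TP=141, FP=41+49=90 → 141/231 = 0.61039
  III: TP=103, FP=38+126=164 → 103/267 = 0.38577
Weighted-precision = Σ (supportᵢ/N)·precisionᵢ with N=825: (233/825)·0.47095 + (393/825)·0.61039 + (199/825)·0.38577 = 0.5168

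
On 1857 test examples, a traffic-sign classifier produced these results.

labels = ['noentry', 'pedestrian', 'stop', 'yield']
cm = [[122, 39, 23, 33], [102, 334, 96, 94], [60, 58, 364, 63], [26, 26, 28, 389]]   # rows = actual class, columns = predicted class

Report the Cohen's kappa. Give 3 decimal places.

Observed agreement pₒ = trace/N = 1209/1857 = 0.6511
Expected agreement pₑ = Σ (rowᵢ·colᵢ)/N² = (217·310 + 626·457 + 545·511 + 469·579)/1857² = 0.2620
κ = (pₒ − pₑ)/(1 − pₑ) = (0.6511 − 0.2620)/(1 − 0.2620) = 0.527

0.527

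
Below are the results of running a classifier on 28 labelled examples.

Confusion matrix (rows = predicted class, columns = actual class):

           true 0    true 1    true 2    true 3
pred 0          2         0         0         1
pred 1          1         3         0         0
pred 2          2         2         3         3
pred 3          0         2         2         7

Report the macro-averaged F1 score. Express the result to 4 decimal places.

Per-class F1 score (2·TP/(2·TP+FP+FN)):
  0: TP=2, FP=0+0+1=1, FN=1+2+0=3 → 4/8 = 0.50000
  1: TP=3, FP=1+0+0=1, FN=0+2+2=4 → 6/11 = 0.54545
  2: TP=3, FP=2+2+3=7, FN=0+0+2=2 → 6/15 = 0.40000
  3: TP=7, FP=0+2+2=4, FN=1+0+3=4 → 14/22 = 0.63636
Macro-F1 score = mean = (0.50000 + 0.54545 + 0.40000 + 0.63636) / 4 = 0.5205

0.5205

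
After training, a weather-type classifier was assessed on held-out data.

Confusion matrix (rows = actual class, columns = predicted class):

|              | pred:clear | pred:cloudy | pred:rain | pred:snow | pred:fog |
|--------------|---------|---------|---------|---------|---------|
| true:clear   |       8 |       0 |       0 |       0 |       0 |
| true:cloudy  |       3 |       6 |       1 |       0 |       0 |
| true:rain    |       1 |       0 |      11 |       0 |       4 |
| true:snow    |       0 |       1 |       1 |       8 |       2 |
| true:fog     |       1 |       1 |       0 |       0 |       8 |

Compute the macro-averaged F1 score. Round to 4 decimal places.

Per-class F1 score (2·TP/(2·TP+FP+FN)):
  clear: TP=8, FP=3+1+0+1=5, FN=0+0+0+0=0 → 16/21 = 0.76190
  cloudy: TP=6, FP=0+0+1+1=2, FN=3+1+0+0=4 → 12/18 = 0.66667
  rain: TP=11, FP=0+1+1+0=2, FN=1+0+0+4=5 → 22/29 = 0.75862
  snow: TP=8, FP=0+0+0+0=0, FN=0+1+1+2=4 → 16/20 = 0.80000
  fog: TP=8, FP=0+0+4+2=6, FN=1+1+0+0=2 → 16/24 = 0.66667
Macro-F1 score = mean = (0.76190 + 0.66667 + 0.75862 + 0.80000 + 0.66667) / 5 = 0.7308

0.7308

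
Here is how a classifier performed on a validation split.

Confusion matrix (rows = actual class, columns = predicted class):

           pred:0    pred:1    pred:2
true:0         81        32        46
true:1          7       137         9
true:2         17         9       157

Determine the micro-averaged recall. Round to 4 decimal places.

0.7576

Micro-averaging pools counts across classes: ΣTP=375, ΣFP=120, ΣFN=120.
Micro-recall = TP/(TP+FN) on pooled counts = 0.7576 (equals overall accuracy in single-label multiclass).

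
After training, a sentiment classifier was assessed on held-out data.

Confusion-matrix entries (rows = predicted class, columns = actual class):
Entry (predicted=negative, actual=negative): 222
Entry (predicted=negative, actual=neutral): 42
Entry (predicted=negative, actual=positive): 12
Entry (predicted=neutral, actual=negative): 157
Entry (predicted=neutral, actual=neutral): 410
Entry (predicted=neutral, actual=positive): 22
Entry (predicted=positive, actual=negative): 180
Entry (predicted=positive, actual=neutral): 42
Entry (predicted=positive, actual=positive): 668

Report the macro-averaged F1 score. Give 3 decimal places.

Per-class F1 score (2·TP/(2·TP+FP+FN)):
  negative: TP=222, FP=42+12=54, FN=157+180=337 → 444/835 = 0.5317
  neutral: TP=410, FP=157+22=179, FN=42+42=84 → 820/1083 = 0.7572
  positive: TP=668, FP=180+42=222, FN=12+22=34 → 1336/1592 = 0.8392
Macro-F1 score = mean = (0.5317 + 0.7572 + 0.8392) / 3 = 0.709

0.709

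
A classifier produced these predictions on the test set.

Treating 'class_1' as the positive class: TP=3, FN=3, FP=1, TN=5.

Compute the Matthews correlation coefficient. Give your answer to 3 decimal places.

0.354

MCC = (TP·TN − FP·FN) / √((TP+FP)(TP+FN)(TN+FP)(TN+FN))
Numerator = 3·5 − 1·3 = 12
Denominator = √(4·6·6·8) = √1152 = 33.9411
MCC = 12 / 33.9411 = 0.354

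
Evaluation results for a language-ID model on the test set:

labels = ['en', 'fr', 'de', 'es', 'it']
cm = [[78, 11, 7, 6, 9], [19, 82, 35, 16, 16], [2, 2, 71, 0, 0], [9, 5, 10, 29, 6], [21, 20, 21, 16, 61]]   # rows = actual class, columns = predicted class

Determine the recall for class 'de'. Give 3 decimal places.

Take TP from the diagonal, FP from the rest of the 'de' prediction marginal, FN from the rest of the 'de' actual marginal.
recall = TP/(TP+FN).
de: TP=71, FN=2+2+0+0=4 → 71/75 = 0.9467

0.947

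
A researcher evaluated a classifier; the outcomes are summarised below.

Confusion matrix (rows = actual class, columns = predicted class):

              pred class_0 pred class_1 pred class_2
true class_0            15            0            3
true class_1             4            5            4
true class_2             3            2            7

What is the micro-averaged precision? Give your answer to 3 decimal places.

0.628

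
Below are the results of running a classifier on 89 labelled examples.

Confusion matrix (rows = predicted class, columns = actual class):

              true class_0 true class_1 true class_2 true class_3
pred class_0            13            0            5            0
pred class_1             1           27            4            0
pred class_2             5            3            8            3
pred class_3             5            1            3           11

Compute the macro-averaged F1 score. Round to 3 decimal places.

0.633

Per-class F1 score (2·TP/(2·TP+FP+FN)):
  class_0: TP=13, FP=0+5+0=5, FN=1+5+5=11 → 26/42 = 0.6190
  class_1: TP=27, FP=1+4+0=5, FN=0+3+1=4 → 54/63 = 0.8571
  class_2: TP=8, FP=5+3+3=11, FN=5+4+3=12 → 16/39 = 0.4103
  class_3: TP=11, FP=5+1+3=9, FN=0+0+3=3 → 22/34 = 0.6471
Macro-F1 score = mean = (0.6190 + 0.8571 + 0.4103 + 0.6471) / 4 = 0.633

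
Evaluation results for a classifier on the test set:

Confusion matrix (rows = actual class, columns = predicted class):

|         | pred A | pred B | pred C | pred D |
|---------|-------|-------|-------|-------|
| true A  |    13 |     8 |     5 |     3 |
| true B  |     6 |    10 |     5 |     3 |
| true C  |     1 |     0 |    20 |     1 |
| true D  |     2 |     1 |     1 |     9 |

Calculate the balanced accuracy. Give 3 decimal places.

0.617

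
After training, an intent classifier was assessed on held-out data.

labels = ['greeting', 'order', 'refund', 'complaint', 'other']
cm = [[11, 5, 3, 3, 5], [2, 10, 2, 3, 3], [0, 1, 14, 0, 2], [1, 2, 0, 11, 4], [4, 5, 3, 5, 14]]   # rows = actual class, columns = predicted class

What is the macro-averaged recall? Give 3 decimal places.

0.559

Per-class recall (TP/(TP+FN)):
  greeting: TP=11, FN=5+3+3+5=16 → 11/27 = 0.4074
  order: TP=10, FN=2+2+3+3=10 → 10/20 = 0.5000
  refund: TP=14, FN=0+1+0+2=3 → 14/17 = 0.8235
  complaint: TP=11, FN=1+2+0+4=7 → 11/18 = 0.6111
  other: TP=14, FN=4+5+3+5=17 → 14/31 = 0.4516
Macro-recall = mean = (0.4074 + 0.5000 + 0.8235 + 0.6111 + 0.4516) / 5 = 0.559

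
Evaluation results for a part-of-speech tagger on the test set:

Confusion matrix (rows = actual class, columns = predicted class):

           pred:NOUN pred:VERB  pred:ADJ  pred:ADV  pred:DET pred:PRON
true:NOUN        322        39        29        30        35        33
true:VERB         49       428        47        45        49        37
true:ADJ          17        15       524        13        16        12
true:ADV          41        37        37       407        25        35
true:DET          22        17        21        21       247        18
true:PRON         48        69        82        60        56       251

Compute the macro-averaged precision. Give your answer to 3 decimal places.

Per-class precision (TP/(TP+FP)):
  NOUN: TP=322, FP=49+17+41+22+48=177 → 322/499 = 0.6453
  VERB: TP=428, FP=39+15+37+17+69=177 → 428/605 = 0.7074
  ADJ: TP=524, FP=29+47+37+21+82=216 → 524/740 = 0.7081
  ADV: TP=407, FP=30+45+13+21+60=169 → 407/576 = 0.7066
  DET: TP=247, FP=35+49+16+25+56=181 → 247/428 = 0.5771
  PRON: TP=251, FP=33+37+12+35+18=135 → 251/386 = 0.6503
Macro-precision = mean = (0.6453 + 0.7074 + 0.7081 + 0.7066 + 0.5771 + 0.6503) / 6 = 0.666

0.666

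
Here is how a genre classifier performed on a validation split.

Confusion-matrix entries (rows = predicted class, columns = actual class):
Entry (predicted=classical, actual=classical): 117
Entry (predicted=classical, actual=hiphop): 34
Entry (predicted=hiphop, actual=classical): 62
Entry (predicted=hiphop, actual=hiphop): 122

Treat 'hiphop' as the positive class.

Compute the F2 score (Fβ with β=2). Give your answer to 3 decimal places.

0.755

Fβ = (1+β²)·TP / ((1+β²)·TP + β²·FN + FP), with β²=4
= 5·122 / (5·122 + 4·34 + 62) = 0.755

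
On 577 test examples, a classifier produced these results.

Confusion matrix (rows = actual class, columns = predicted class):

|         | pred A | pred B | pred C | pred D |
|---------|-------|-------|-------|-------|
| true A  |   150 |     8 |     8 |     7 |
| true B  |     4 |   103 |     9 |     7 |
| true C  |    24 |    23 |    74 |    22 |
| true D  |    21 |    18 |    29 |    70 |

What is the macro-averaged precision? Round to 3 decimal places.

0.677

Per-class precision (TP/(TP+FP)):
  A: TP=150, FP=4+24+21=49 → 150/199 = 0.7538
  B: TP=103, FP=8+23+18=49 → 103/152 = 0.6776
  C: TP=74, FP=8+9+29=46 → 74/120 = 0.6167
  D: TP=70, FP=7+7+22=36 → 70/106 = 0.6604
Macro-precision = mean = (0.7538 + 0.6776 + 0.6167 + 0.6604) / 4 = 0.677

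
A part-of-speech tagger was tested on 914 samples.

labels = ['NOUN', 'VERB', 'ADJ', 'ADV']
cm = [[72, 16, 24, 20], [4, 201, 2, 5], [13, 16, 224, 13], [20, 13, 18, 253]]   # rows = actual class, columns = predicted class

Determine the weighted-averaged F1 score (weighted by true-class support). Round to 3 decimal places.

Per-class F1 score (2·TP/(2·TP+FP+FN)):
  NOUN: TP=72, FP=4+13+20=37, FN=16+24+20=60 → 144/241 = 0.5975
  VERB: TP=201, FP=16+16+13=45, FN=4+2+5=11 → 402/458 = 0.8777
  ADJ: TP=224, FP=24+2+18=44, FN=13+16+13=42 → 448/534 = 0.8390
  ADV: TP=253, FP=20+5+13=38, FN=20+13+18=51 → 506/595 = 0.8504
Weighted-F1 score = Σ (supportᵢ/N)·F1 scoreᵢ with N=914: (132/914)·0.5975 + (212/914)·0.8777 + (266/914)·0.8390 + (304/914)·0.8504 = 0.817

0.817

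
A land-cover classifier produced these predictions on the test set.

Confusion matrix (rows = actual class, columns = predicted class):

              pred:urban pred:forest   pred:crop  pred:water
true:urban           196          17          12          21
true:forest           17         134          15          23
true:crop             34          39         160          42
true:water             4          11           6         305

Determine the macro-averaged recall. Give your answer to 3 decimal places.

0.756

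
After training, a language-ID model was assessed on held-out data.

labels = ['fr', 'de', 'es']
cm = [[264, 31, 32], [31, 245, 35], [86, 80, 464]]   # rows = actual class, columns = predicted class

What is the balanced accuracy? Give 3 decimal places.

Balanced accuracy = mean of per-class recall.
  fr: recall = 264/327 = 0.8073
  de: recall = 245/311 = 0.7878
  es: recall = 464/630 = 0.7365
Mean = (0.8073 + 0.7878 + 0.7365) / 3 = 0.777

0.777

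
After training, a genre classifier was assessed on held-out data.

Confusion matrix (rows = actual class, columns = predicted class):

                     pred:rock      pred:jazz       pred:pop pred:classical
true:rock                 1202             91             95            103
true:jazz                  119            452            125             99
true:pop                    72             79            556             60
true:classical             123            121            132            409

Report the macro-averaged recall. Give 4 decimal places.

Per-class recall (TP/(TP+FN)):
  rock: TP=1202, FN=91+95+103=289 → 1202/1491 = 0.80617
  jazz: TP=452, FN=119+125+99=343 → 452/795 = 0.56855
  pop: TP=556, FN=72+79+60=211 → 556/767 = 0.72490
  classical: TP=409, FN=123+121+132=376 → 409/785 = 0.52102
Macro-recall = mean = (0.80617 + 0.56855 + 0.72490 + 0.52102) / 4 = 0.6552

0.6552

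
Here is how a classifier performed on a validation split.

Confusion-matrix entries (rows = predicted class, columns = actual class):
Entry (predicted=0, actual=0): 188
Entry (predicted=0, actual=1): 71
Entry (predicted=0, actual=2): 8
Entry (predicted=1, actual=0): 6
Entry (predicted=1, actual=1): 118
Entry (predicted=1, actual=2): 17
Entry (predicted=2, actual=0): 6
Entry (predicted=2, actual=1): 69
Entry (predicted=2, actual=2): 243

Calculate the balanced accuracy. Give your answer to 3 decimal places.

0.768

Balanced accuracy = mean of per-class recall.
  0: recall = 188/200 = 0.9400
  1: recall = 118/258 = 0.4574
  2: recall = 243/268 = 0.9067
Mean = (0.9400 + 0.4574 + 0.9067) / 3 = 0.768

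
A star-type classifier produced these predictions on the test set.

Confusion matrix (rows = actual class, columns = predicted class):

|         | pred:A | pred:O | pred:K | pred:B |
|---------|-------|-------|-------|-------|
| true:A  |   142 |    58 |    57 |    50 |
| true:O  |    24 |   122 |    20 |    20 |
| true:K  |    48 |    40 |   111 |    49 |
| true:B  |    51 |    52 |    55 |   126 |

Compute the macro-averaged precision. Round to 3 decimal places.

0.489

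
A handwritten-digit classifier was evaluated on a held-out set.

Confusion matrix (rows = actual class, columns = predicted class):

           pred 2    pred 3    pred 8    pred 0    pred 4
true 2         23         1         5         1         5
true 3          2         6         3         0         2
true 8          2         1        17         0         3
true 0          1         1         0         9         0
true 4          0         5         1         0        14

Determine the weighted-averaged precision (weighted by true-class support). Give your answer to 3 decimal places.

Per-class precision (TP/(TP+FP)):
  2: TP=23, FP=2+2+1+0=5 → 23/28 = 0.8214
  3: TP=6, FP=1+1+1+5=8 → 6/14 = 0.4286
  8: TP=17, FP=5+3+0+1=9 → 17/26 = 0.6538
  0: TP=9, FP=1+0+0+0=1 → 9/10 = 0.9000
  4: TP=14, FP=5+2+3+0=10 → 14/24 = 0.5833
Weighted-precision = Σ (supportᵢ/N)·precisionᵢ with N=102: (35/102)·0.8214 + (13/102)·0.4286 + (23/102)·0.6538 + (11/102)·0.9000 + (20/102)·0.5833 = 0.695

0.695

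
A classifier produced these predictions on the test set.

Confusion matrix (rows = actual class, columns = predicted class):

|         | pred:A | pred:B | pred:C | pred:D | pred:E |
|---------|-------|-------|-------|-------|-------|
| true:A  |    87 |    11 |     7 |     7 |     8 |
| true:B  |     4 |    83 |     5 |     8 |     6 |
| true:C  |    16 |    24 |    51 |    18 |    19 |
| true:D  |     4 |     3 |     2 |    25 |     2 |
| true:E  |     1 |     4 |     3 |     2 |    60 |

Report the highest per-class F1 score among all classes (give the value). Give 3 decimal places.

Per-class F1 score (2·TP/(2·TP+FP+FN)):
  A: TP=87, FP=4+16+4+1=25, FN=11+7+7+8=33 → 174/232 = 0.7500
  B: TP=83, FP=11+24+3+4=42, FN=4+5+8+6=23 → 166/231 = 0.7186
  C: TP=51, FP=7+5+2+3=17, FN=16+24+18+19=77 → 102/196 = 0.5204
  D: TP=25, FP=7+8+18+2=35, FN=4+3+2+2=11 → 50/96 = 0.5208
  E: TP=60, FP=8+6+19+2=35, FN=1+4+3+2=10 → 120/165 = 0.7273
Highest is class 'A' with F1 score = 0.750.

0.750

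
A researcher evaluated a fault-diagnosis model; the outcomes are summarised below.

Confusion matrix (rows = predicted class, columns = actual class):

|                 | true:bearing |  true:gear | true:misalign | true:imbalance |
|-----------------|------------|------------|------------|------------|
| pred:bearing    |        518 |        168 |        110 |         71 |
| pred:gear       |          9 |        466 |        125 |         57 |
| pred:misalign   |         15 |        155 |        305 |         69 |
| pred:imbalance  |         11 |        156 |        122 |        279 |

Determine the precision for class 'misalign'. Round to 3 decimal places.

0.561

precision = TP/(TP+FP).
misalign: TP=305, FP=15+155+69=239 → 305/544 = 0.5607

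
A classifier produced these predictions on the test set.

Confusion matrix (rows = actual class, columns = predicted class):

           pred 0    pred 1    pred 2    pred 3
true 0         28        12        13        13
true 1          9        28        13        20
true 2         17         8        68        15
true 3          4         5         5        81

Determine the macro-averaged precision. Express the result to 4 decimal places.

0.5815

Per-class precision (TP/(TP+FP)):
  0: TP=28, FP=9+17+4=30 → 28/58 = 0.48276
  1: TP=28, FP=12+8+5=25 → 28/53 = 0.52830
  2: TP=68, FP=13+13+5=31 → 68/99 = 0.68687
  3: TP=81, FP=13+20+15=48 → 81/129 = 0.62791
Macro-precision = mean = (0.48276 + 0.52830 + 0.68687 + 0.62791) / 4 = 0.5815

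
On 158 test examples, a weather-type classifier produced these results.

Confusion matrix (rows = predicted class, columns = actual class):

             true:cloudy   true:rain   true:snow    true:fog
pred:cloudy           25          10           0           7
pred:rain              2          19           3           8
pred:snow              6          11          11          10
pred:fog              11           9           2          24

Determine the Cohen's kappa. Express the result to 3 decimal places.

0.332

Observed agreement pₒ = trace/N = 79/158 = 0.5000
Expected agreement pₑ = Σ (rowᵢ·colᵢ)/N² = (44·42 + 49·32 + 16·38 + 49·46)/158² = 0.2515
κ = (pₒ − pₑ)/(1 − pₑ) = (0.5000 − 0.2515)/(1 − 0.2515) = 0.332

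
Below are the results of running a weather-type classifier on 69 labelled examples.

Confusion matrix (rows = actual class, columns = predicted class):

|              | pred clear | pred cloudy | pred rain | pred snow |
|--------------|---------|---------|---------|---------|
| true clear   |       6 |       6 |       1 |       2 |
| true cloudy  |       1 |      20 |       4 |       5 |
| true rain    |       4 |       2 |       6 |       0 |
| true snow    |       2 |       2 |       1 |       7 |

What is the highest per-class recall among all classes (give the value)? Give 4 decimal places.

0.6667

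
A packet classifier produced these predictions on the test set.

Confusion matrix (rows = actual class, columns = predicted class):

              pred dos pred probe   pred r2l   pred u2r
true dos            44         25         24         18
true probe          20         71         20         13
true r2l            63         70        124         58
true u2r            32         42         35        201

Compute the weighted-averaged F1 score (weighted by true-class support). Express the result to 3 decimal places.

Per-class F1 score (2·TP/(2·TP+FP+FN)):
  dos: TP=44, FP=20+63+32=115, FN=25+24+18=67 → 88/270 = 0.3259
  probe: TP=71, FP=25+70+42=137, FN=20+20+13=53 → 142/332 = 0.4277
  r2l: TP=124, FP=24+20+35=79, FN=63+70+58=191 → 248/518 = 0.4788
  u2r: TP=201, FP=18+13+58=89, FN=32+42+35=109 → 402/600 = 0.6700
Weighted-F1 score = Σ (supportᵢ/N)·F1 scoreᵢ with N=860: (111/860)·0.3259 + (124/860)·0.4277 + (315/860)·0.4788 + (310/860)·0.6700 = 0.521

0.521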